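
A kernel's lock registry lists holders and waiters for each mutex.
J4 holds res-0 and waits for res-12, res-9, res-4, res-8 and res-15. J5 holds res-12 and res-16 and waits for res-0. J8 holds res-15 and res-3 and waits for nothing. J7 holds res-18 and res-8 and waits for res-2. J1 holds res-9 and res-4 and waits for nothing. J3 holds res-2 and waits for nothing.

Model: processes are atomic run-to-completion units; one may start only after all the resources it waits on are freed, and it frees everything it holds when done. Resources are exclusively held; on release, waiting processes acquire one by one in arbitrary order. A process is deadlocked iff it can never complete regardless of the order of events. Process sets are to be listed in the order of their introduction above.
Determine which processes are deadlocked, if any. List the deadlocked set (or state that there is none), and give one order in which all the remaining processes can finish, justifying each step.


Deadlocked set: J4 and J5.
Key observation: along J4 -> J5 -> J4, each member waits on what the next one holds — a deadlock; no other process is dragged down with it.
The rest can finish in the order J3, J7, J1, J8.
Step-by-step check:
  J3 waits on nothing -> runs at once and releases res-2
  J7: everything it awaited (res-2) is free; runs, freeing res-18 and res-8
  J1 waits on nothing -> runs at once and releases res-9 and res-4
  J8 waits on nothing -> runs at once and releases res-15 and res-3


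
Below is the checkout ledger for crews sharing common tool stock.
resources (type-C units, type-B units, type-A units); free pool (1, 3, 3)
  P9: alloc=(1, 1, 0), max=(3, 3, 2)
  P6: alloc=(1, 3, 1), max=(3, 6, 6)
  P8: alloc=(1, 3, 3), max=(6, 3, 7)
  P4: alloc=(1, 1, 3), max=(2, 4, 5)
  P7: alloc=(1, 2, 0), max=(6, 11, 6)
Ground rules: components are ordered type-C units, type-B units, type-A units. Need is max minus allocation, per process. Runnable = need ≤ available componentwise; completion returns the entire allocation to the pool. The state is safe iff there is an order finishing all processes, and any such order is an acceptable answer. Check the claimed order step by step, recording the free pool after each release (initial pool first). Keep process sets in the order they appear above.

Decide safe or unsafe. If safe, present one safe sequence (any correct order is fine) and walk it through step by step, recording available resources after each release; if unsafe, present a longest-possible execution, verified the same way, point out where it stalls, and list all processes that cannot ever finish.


UNSAFE — no complete ordering exists.
Key observation: once P4, P6, P9 finish, the pool peaks at (4, 8, 7) — and every remaining process still needs more type-C units than that.
The run P4, P6, P9 cannot be extended any further. Step-by-step check:
  pool = (1, 3, 3)
  P4: need (1, 3, 2) fits (1, 3, 3); releases (1, 1, 3), pool now (2, 4, 6)
  P6: need (2, 3, 5) fits (2, 4, 6); releases (1, 3, 1), pool now (3, 7, 7)
  P9: need (2, 2, 2) fits (3, 7, 7); releases (1, 1, 0), pool now (4, 8, 7)
  P8 still needs (5, 0, 4) but only (4, 8, 7) is free — short on type-C units
  P7 still needs (5, 9, 6) but only (4, 8, 7) is free — short on type-C units and type-B units
Permanently blocked: P8 and P7.


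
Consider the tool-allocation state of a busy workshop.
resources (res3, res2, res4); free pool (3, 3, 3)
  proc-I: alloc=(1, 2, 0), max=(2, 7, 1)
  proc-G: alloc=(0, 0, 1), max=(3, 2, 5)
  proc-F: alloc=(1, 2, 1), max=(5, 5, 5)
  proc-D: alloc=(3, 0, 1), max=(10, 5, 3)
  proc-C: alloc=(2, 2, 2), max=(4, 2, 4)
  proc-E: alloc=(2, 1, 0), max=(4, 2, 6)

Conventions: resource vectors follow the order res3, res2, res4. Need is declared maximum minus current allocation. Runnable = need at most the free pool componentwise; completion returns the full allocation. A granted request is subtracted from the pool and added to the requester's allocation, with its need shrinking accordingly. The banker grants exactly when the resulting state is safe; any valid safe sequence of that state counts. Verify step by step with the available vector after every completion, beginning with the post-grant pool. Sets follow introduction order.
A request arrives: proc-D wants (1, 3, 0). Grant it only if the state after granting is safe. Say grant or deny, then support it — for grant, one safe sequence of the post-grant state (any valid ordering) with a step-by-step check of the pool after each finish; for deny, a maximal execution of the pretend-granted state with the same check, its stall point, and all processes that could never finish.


GRANT — the state after the grant stays safe, e.g. via proc-C, proc-G, proc-E, proc-F, proc-D, proc-I.
Key observation: (2, 0, 3) free after granting still covers proc-C first, and each release covers the next.
Step-by-step check of the post-grant state:
  pool = (2, 0, 3)
  run proc-C (needs (2, 0, 2), free (2, 0, 3)); after release of (2, 2, 2) the pool is (4, 2, 5)
  run proc-G (needs (3, 2, 4), free (4, 2, 5)); after release of (0, 0, 1) the pool is (4, 2, 6)
  run proc-E (needs (2, 1, 6), free (4, 2, 6)); after release of (2, 1, 0) the pool is (6, 3, 6)
  run proc-F (needs (4, 3, 4), free (6, 3, 6)); after release of (1, 2, 1) the pool is (7, 5, 7)
  run proc-D (needs (6, 2, 2), free (7, 5, 7)); after release of (4, 3, 1) the pool is (11, 8, 8)
  run proc-I (needs (1, 5, 1), free (11, 8, 8)); after release of (1, 2, 0) the pool is (12, 10, 8)


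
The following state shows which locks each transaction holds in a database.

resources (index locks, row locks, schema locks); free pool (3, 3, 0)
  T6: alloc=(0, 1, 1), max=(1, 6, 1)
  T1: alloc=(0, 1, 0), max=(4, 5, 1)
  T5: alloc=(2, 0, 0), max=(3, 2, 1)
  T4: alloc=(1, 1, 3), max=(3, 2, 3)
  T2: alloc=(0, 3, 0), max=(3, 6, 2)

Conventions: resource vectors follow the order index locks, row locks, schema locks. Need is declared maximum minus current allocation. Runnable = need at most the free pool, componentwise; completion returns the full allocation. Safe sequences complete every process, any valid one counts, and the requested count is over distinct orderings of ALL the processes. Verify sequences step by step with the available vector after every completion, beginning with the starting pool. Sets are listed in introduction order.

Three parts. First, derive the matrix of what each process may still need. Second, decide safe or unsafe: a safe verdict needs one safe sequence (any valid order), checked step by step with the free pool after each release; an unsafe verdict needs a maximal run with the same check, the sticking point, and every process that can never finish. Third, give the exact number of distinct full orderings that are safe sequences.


(1) Outstanding need per process (order index locks, row locks, schema locks):
  T6: (1, 5, 0)
  T1: (4, 4, 1)
  T5: (1, 2, 1)
  T4: (2, 1, 0)
  T2: (3, 3, 2)
(2) The state is SAFE; one workable sequence: T4, T2, T1, T5, T6.
Key observation: the order's first zero-slack moment is T1 ((4, 4, 1) needed, (4, 7, 3) free — a requested resource with nothing to spare).
Walking it through:
  pool = (3, 3, 0)
  run T4 (needs (2, 1, 0), free (3, 3, 0)); after release of (1, 1, 3) the pool is (4, 4, 3)
  run T2 (needs (3, 3, 2), free (4, 4, 3)); after release of (0, 3, 0) the pool is (4, 7, 3)
  run T1 (needs (4, 4, 1), free (4, 7, 3)); after release of (0, 1, 0) the pool is (4, 8, 3)
  run T5 (needs (1, 2, 1), free (4, 8, 3)); after release of (2, 0, 0) the pool is (6, 8, 3)
  run T6 (needs (1, 5, 0), free (6, 8, 3)); after release of (0, 1, 1) the pool is (6, 9, 4)
(3) The exact count: 16 of the possible complete orderings are safe sequences.


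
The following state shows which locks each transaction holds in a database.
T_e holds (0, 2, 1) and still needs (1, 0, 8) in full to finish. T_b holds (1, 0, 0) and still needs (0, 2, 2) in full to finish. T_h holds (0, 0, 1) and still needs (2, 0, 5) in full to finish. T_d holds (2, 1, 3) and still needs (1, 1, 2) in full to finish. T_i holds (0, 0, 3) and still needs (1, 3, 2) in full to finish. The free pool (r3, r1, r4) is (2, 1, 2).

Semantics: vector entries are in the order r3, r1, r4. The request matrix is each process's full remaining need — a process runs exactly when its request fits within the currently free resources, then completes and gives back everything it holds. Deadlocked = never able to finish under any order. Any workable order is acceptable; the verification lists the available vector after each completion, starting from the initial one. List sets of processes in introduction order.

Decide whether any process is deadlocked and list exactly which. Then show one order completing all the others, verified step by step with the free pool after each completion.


Deadlocked set: T_e and T_i.
Key observation: after T_d, T_h, T_b the pool peaks at (5, 2, 6), and each blocked process is short somewhere: T_e on r4; T_i on r1.
The rest can finish in the order T_d, T_h, T_b. Walking it through:
  pool = (2, 1, 2)
  T_d: need (1, 1, 2) fits (2, 1, 2); releases (2, 1, 3), pool now (4, 2, 5)
  T_h: need (2, 0, 5) fits (4, 2, 5); releases (0, 0, 1), pool now (4, 2, 6)
  T_b: need (0, 2, 2) fits (4, 2, 6); releases (1, 0, 0), pool now (5, 2, 6)
The stuck group stays short no matter what:
  blocked: T_e wants (1, 0, 8), pool (5, 2, 6) — not enough r4
  blocked: T_i wants (1, 3, 2), pool (5, 2, 6) — not enough r1


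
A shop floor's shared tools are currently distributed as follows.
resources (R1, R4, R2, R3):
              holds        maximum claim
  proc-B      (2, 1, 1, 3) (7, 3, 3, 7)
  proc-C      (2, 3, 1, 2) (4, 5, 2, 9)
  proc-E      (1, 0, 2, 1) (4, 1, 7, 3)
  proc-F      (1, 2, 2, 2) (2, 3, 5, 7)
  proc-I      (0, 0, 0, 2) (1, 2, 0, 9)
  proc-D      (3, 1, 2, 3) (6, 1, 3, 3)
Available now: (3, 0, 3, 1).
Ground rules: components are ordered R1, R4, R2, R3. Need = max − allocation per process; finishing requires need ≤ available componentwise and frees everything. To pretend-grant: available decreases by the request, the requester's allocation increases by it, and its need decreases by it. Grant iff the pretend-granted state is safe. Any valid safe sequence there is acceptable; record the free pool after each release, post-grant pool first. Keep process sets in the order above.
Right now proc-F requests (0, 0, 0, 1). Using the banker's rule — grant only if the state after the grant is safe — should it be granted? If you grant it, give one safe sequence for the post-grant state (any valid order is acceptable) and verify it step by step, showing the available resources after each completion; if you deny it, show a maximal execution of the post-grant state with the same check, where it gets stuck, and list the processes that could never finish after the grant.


GRANT — the state after the grant stays safe, e.g. via proc-D, proc-E, proc-F, proc-C, proc-B, proc-I.
Key observation: granting shrinks the pool to (3, 0, 3, 0), yet proc-D still fits and the chain goes through.
Check on the post-grant state, step by step:
  pool = (3, 0, 3, 0)
  run proc-D (needs (3, 0, 1, 0), free (3, 0, 3, 0)); after release of (3, 1, 2, 3) the pool is (6, 1, 5, 3)
  run proc-E (needs (3, 1, 5, 2), free (6, 1, 5, 3)); after release of (1, 0, 2, 1) the pool is (7, 1, 7, 4)
  run proc-F (needs (1, 1, 3, 4), free (7, 1, 7, 4)); after release of (1, 2, 2, 3) the pool is (8, 3, 9, 7)
  run proc-C (needs (2, 2, 1, 7), free (8, 3, 9, 7)); after release of (2, 3, 1, 2) the pool is (10, 6, 10, 9)
  run proc-B (needs (5, 2, 2, 4), free (10, 6, 10, 9)); after release of (2, 1, 1, 3) the pool is (12, 7, 11, 12)
  run proc-I (needs (1, 2, 0, 7), free (12, 7, 11, 12)); after release of (0, 0, 0, 2) the pool is (12, 7, 11, 14)


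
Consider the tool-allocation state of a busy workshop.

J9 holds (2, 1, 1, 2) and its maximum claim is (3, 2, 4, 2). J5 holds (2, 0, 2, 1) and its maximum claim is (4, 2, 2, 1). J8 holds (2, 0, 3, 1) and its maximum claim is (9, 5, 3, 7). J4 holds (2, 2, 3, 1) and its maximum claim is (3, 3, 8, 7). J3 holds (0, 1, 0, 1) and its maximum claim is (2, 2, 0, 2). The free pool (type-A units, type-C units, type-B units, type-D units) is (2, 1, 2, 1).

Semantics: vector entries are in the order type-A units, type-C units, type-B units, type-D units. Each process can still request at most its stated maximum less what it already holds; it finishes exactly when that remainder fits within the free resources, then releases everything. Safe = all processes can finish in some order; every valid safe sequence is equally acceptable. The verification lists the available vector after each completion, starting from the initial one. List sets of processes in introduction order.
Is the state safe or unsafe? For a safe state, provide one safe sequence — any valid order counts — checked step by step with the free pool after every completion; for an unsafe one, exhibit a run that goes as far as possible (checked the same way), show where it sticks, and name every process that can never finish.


UNSAFE — no complete ordering exists.
Key observation: no order helps: past J3, J5, J9, the free pool tops out at (6, 3, 5, 5), below what each blocked process needs in type-D units.
The run J3, J5, J9 cannot be extended any further. Check, step by step:
  pool = (2, 1, 2, 1)
  J3: need (2, 1, 0, 1) fits (2, 1, 2, 1); releases (0, 1, 0, 1), pool now (2, 2, 2, 2)
  J5: need (2, 2, 0, 0) fits (2, 2, 2, 2); releases (2, 0, 2, 1), pool now (4, 2, 4, 3)
  J9: need (1, 1, 3, 0) fits (4, 2, 4, 3); releases (2, 1, 1, 2), pool now (6, 3, 5, 5)
  J8 still needs (7, 5, 0, 6) but only (6, 3, 5, 5) is free — short on type-A units, type-C units and type-D units
  J4 still needs (1, 1, 5, 6) but only (6, 3, 5, 5) is free — short on type-D units
Processes that can never finish: J8 and J4.


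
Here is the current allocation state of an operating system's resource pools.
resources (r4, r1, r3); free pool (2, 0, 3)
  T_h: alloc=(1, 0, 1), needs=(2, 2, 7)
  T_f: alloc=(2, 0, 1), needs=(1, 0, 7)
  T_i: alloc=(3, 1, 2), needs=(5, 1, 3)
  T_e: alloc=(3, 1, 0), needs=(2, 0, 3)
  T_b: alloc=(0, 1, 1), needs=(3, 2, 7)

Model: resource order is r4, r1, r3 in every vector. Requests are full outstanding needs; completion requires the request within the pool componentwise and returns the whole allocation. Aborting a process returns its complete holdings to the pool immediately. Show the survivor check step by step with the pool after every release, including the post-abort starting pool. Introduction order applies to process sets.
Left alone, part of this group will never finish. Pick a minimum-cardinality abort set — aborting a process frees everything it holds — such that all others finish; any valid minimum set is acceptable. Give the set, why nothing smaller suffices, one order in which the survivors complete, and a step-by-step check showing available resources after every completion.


The answer: abort T_h and T_b.
Key observation: T_f was stuck for good until T_h and T_b gave back (1, 1, 2); in the order shown it finishes at step 3.
No one abort is enough; case by case: T_h alone leaves T_f blocked (short on r3); T_f alone leaves T_h blocked (short on r3); T_i alone leaves T_h blocked (short on r3); T_e alone leaves T_h blocked (short on r3); T_b alone leaves T_h blocked (short on r3).
Survivors finish in the order: T_e, T_i, T_f. Step-by-step check (pool after the aborts first):
  pool = (3, 1, 5)
  T_e: need (2, 0, 3) fits (3, 1, 5); releases (3, 1, 0), pool now (6, 2, 5)
  T_i: need (5, 1, 3) fits (6, 2, 5); releases (3, 1, 2), pool now (9, 3, 7)
  T_f: need (1, 0, 7) fits (9, 3, 7); releases (2, 0, 1), pool now (11, 3, 8)


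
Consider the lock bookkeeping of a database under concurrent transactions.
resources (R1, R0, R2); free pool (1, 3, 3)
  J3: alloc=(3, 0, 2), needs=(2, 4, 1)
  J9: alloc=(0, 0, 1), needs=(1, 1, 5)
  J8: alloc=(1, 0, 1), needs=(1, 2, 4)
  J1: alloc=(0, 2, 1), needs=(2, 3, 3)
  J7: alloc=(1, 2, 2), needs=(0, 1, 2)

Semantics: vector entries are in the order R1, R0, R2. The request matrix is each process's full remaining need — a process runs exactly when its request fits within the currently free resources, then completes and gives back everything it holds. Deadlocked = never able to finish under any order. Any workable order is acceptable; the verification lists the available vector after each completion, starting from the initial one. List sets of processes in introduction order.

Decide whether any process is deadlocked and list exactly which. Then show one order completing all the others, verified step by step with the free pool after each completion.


The deadlocked set is empty.
Key observation: J7 can run right away; the returned allocation unlocks the remaining processes in turn.
The rest can finish in the order J7, J3, J9, J8, J1. Walking it through:
  pool = (1, 3, 3)
  J7: need (0, 1, 2) fits (1, 3, 3); releases (1, 2, 2), pool now (2, 5, 5)
  J3: need (2, 4, 1) fits (2, 5, 5); releases (3, 0, 2), pool now (5, 5, 7)
  J9: need (1, 1, 5) fits (5, 5, 7); releases (0, 0, 1), pool now (5, 5, 8)
  J8: need (1, 2, 4) fits (5, 5, 8); releases (1, 0, 1), pool now (6, 5, 9)
  J1: need (2, 3, 3) fits (6, 5, 9); releases (0, 2, 1), pool now (6, 7, 10)


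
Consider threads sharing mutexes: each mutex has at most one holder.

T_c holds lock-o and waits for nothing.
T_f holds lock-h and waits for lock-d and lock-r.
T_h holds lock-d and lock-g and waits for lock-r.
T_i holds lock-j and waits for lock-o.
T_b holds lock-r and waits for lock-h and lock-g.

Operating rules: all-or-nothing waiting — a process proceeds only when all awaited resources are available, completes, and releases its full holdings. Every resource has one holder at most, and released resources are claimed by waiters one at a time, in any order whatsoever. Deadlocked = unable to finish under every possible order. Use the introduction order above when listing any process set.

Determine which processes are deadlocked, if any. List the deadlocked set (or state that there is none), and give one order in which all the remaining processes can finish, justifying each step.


Deadlocked set: T_f, T_h and T_b.
Key observation: the loop T_f -> T_h -> T_b -> T_f blocks itself forever; no other process is dragged down with it.
The rest can finish in the order T_c, T_i.
Check, step by step:
  T_c: no waits; runs immediately, freeing lock-o
  T_i waits on lock-o — all released -> runs and releases lock-j


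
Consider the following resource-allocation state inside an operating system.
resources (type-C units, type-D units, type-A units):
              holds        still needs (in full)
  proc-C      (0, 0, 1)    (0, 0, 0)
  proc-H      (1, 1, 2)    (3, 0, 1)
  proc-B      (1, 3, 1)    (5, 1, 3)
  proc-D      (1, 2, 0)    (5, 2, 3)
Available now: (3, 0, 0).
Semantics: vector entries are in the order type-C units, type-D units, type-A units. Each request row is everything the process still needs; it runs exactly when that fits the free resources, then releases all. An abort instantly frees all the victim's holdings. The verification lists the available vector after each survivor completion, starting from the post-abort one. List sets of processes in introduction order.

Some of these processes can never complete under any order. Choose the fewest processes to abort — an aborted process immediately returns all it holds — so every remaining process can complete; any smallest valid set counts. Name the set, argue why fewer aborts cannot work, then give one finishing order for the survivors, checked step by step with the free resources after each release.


Abort proc-D.
Key observation: no ordering could ever have run proc-B before the abort of proc-D; with (1, 2, 0) back in the pool it fits at step 3.
Why nothing smaller works: aborting no one leaves the state deadlocked as given.
The survivors complete as proc-C, proc-H, proc-B. Check, step by step (starting from the post-abort pool):
  pool = (4, 2, 0)
  run proc-C (needs (0, 0, 0), free (4, 2, 0)); after release of (0, 0, 1) the pool is (4, 2, 1)
  run proc-H (needs (3, 0, 1), free (4, 2, 1)); after release of (1, 1, 2) the pool is (5, 3, 3)
  run proc-B (needs (5, 1, 3), free (5, 3, 3)); after release of (1, 3, 1) the pool is (6, 6, 4)


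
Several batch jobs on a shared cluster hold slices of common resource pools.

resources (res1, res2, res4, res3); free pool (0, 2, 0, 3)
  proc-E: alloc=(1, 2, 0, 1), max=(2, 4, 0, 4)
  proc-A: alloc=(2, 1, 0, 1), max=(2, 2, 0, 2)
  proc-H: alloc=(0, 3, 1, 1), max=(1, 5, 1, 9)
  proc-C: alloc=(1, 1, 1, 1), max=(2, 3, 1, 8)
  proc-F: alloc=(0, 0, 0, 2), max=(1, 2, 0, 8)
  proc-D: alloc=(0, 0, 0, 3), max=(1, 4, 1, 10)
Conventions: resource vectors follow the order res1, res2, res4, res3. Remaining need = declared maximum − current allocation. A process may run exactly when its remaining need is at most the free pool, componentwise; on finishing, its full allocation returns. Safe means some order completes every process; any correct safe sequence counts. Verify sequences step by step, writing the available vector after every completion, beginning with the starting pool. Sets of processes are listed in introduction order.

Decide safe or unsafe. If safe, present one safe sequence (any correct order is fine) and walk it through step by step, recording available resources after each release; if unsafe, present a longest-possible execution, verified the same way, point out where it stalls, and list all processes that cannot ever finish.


UNSAFE.
Key observation: once proc-A, proc-E finish, the pool peaks at (3, 5, 0, 5) — and every remaining process still needs more res3 than that.
Going as far as possible: proc-A, proc-E; after that, nothing fits. Walking it through:
  pool = (0, 2, 0, 3)
  proc-A: need (0, 1, 0, 1) fits (0, 2, 0, 3); releases (2, 1, 0, 1), pool now (2, 3, 0, 4)
  proc-E: need (1, 2, 0, 3) fits (2, 3, 0, 4); releases (1, 2, 0, 1), pool now (3, 5, 0, 5)
  blocked: proc-H wants (1, 2, 0, 8), pool (3, 5, 0, 5) — not enough res3
  blocked: proc-C wants (1, 2, 0, 7), pool (3, 5, 0, 5) — not enough res3
  blocked: proc-F wants (1, 2, 0, 6), pool (3, 5, 0, 5) — not enough res3
  blocked: proc-D wants (1, 4, 1, 7), pool (3, 5, 0, 5) — not enough res4 and res3
Never able to finish: proc-H, proc-C, proc-F and proc-D.


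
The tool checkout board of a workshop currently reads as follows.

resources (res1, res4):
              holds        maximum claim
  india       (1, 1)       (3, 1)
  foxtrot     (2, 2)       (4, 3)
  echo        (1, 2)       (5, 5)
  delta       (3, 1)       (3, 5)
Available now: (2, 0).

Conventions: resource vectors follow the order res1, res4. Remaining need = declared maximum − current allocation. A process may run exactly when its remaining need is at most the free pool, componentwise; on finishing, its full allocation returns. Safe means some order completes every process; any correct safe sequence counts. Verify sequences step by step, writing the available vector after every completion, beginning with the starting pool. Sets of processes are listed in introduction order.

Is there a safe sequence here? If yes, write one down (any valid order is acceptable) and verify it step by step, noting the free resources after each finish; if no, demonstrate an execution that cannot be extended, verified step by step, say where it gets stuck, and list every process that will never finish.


The state is SAFE; one workable sequence: india, foxtrot, echo, delta.
Key observation: india is the earliest step where a requested resource binds exactly: need (2, 0), pool (2, 0) at its turn.
Walking it through:
  pool = (2, 0)
  india needs (2, 0) <= (2, 0) -> finishes; pool += (1, 1) = (3, 1)
  foxtrot needs (2, 1) <= (3, 1) -> finishes; pool += (2, 2) = (5, 3)
  echo needs (4, 3) <= (5, 3) -> finishes; pool += (1, 2) = (6, 5)
  delta needs (0, 4) <= (6, 5) -> finishes; pool += (3, 1) = (9, 6)


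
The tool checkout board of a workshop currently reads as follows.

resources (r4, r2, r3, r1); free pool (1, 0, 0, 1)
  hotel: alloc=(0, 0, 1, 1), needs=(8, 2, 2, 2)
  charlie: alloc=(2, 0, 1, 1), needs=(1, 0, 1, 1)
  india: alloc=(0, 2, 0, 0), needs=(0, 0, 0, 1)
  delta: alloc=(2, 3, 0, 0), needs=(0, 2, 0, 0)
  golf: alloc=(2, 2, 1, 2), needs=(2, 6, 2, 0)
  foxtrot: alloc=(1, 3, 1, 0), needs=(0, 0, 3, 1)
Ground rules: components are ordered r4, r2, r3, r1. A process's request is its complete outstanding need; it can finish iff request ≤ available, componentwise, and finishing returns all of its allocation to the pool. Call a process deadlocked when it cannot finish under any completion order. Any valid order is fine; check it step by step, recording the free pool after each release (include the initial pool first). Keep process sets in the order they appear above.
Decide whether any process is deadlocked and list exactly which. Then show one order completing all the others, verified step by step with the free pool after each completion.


Deadlocked set: hotel, charlie, golf and foxtrot.
Key observation: r3 is the bottleneck — with india, delta done the pool holds (3, 5, 0, 1), short of every remaining need.
The rest can finish in the order india, delta. Verifying each step:
  pool = (1, 0, 0, 1)
  run india (needs (0, 0, 0, 1), free (1, 0, 0, 1)); after release of (0, 2, 0, 0) the pool is (1, 2, 0, 1)
  run delta (needs (0, 2, 0, 0), free (1, 2, 0, 1)); after release of (2, 3, 0, 0) the pool is (3, 5, 0, 1)
The blocked processes can never fit:
  hotel cannot run: need (8, 2, 2, 2) vs free (3, 5, 0, 1) (insufficient r4, r3 and r1)
  charlie cannot run: need (1, 0, 1, 1) vs free (3, 5, 0, 1) (insufficient r3)
  golf cannot run: need (2, 6, 2, 0) vs free (3, 5, 0, 1) (insufficient r2 and r3)
  foxtrot cannot run: need (0, 0, 3, 1) vs free (3, 5, 0, 1) (insufficient r3)


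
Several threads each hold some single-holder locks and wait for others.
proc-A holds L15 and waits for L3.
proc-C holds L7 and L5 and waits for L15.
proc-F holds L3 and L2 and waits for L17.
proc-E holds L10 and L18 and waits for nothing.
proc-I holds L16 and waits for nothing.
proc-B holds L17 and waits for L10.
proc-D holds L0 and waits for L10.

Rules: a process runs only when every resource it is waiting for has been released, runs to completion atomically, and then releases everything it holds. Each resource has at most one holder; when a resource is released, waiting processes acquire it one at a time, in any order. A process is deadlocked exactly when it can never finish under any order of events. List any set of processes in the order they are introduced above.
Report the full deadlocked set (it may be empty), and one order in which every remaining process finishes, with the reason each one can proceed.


Nothing here is deadlocked.
Key observation: every chain of waits terminates; starting from the processes that wait on nothing, all the rest unlock in turn.
A valid finishing order for the others: proc-E, proc-I, proc-B, proc-F, proc-D, proc-A, proc-C.
Step-by-step check:
  proc-E: no waits; runs immediately, freeing L10 and L18
  proc-I: no waits; runs immediately, freeing L16
  proc-B: everything it awaited (L10) is free; runs, freeing L17
  proc-F: everything it awaited (L17) is free; runs, freeing L3 and L2
  proc-D: everything it awaited (L10) is free; runs, freeing L0
  proc-A: everything it awaited (L3) is free; runs, freeing L15
  proc-C: everything it awaited (L15) is free; runs, freeing L7 and L5


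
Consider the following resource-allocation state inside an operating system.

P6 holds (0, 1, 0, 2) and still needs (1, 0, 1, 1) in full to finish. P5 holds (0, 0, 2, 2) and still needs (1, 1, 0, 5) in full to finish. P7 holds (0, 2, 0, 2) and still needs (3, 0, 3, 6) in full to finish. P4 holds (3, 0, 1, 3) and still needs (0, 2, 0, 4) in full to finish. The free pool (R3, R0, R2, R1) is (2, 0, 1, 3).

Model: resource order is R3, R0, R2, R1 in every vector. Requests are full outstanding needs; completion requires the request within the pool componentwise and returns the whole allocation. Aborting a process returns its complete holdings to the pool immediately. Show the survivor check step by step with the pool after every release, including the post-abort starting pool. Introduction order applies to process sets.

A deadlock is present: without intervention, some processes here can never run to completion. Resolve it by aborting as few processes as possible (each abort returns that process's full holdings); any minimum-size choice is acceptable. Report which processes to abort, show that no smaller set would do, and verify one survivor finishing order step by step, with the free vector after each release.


Minimum abort set: P7.
Key observation: the returned (0, 2, 0, 2) from P7 is what brings P4 — unrunnable before, under any order — into play at step 2.
No smaller set exists: with zero aborts the deadlock remains.
Survivors finish in the order: P5, P4, P6. Walking it through (pool after the aborts first):
  pool = (2, 2, 1, 5)
  P5: need (1, 1, 0, 5) fits (2, 2, 1, 5); releases (0, 0, 2, 2), pool now (2, 2, 3, 7)
  P4: need (0, 2, 0, 4) fits (2, 2, 3, 7); releases (3, 0, 1, 3), pool now (5, 2, 4, 10)
  P6: need (1, 0, 1, 1) fits (5, 2, 4, 10); releases (0, 1, 0, 2), pool now (5, 3, 4, 12)


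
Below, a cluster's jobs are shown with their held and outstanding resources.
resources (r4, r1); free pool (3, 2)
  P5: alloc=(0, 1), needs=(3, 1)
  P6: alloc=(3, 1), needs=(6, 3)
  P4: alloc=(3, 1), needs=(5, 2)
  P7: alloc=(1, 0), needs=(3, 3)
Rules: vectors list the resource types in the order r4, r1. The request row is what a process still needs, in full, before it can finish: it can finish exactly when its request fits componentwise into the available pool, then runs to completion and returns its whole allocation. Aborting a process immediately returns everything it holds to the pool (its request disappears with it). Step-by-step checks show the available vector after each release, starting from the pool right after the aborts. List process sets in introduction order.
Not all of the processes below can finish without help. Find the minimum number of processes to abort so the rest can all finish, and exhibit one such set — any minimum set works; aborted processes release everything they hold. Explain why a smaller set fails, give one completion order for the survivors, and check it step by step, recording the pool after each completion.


Minimum abort set: P6.
Key observation: P4 was stuck for good until P6 gave back (3, 1); in the order shown it finishes at step 3.
No smaller set exists: with zero aborts the deadlock remains.
The survivors complete as P5, P7, P4. Verifying each step (starting from the post-abort pool):
  pool = (6, 3)
  P5 needs (3, 1) <= (6, 3) -> finishes; pool += (0, 1) = (6, 4)
  P7 needs (3, 3) <= (6, 4) -> finishes; pool += (1, 0) = (7, 4)
  P4 needs (5, 2) <= (7, 4) -> finishes; pool += (3, 1) = (10, 5)


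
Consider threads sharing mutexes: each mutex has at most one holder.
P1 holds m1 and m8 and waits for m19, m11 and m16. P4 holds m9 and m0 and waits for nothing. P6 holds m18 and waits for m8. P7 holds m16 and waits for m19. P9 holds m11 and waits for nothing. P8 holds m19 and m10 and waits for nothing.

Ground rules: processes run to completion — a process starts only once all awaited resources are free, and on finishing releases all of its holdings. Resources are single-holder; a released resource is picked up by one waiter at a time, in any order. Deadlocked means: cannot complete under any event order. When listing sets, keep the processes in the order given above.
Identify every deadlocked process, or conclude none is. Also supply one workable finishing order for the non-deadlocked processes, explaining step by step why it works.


Nothing here is deadlocked.
Key observation: the wait graph is acyclic; completion cascades from the unblocked processes through everyone else.
A valid finishing order for the others: P8, P4, P7, P9, P1, P6.
Step-by-step check:
  P8 waits on nothing -> runs at once and releases m19 and m10
  P4 waits on nothing -> runs at once and releases m9 and m0
  P7 waits on m19 — all released -> runs and releases m16
  P9 waits on nothing -> runs at once and releases m11
  P1 waits on m19, m11 and m16 — all released -> runs and releases m1 and m8
  P6 waits on m8 — all released -> runs and releases m18


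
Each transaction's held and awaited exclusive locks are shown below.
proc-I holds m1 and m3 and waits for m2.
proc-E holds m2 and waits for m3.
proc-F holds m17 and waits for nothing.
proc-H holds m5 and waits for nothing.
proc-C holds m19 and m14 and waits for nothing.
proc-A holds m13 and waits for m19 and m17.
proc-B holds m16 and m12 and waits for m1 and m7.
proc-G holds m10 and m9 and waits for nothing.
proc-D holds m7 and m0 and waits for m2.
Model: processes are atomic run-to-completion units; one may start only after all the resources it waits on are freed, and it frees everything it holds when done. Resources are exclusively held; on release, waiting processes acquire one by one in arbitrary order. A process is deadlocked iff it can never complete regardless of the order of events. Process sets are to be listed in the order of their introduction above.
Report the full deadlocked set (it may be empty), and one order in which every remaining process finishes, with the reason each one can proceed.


Deadlocked set: proc-I, proc-E, proc-B and proc-D.
Key observation: the waits loop around proc-I -> proc-E -> proc-I with no way out; proc-B and proc-D wait into the deadlock from upstream.
One completion order for the rest: proc-C, proc-G, proc-F, proc-H, proc-A.
Step-by-step check:
  proc-C waits on nothing -> runs at once and releases m19 and m14
  proc-G waits on nothing -> runs at once and releases m10 and m9
  proc-F waits on nothing -> runs at once and releases m17
  proc-H waits on nothing -> runs at once and releases m5
  proc-A waits on m19 and m17 — all released -> runs and releases m13


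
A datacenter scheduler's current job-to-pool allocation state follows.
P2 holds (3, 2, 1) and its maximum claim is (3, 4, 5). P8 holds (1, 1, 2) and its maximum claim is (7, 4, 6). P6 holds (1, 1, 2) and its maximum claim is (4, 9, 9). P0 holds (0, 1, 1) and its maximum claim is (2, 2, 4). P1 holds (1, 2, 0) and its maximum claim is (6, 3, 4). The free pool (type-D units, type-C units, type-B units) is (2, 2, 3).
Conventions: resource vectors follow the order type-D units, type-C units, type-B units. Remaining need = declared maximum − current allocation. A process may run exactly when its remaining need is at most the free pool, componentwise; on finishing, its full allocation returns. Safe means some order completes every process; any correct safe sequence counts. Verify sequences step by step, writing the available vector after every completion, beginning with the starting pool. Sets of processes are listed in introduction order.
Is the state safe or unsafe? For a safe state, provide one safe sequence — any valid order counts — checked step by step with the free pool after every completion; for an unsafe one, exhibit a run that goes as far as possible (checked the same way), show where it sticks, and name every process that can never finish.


SAFE. One safe sequence: P0, P2, P1, P8, P6.
Key observation: at P0 the run first touches a limit — (2, 1, 3) against (2, 2, 3), exact on a resource it actually requests.
Check, step by step:
  pool = (2, 2, 3)
  P0 needs (2, 1, 3) <= (2, 2, 3) -> finishes; pool += (0, 1, 1) = (2, 3, 4)
  P2 needs (0, 2, 4) <= (2, 3, 4) -> finishes; pool += (3, 2, 1) = (5, 5, 5)
  P1 needs (5, 1, 4) <= (5, 5, 5) -> finishes; pool += (1, 2, 0) = (6, 7, 5)
  P8 needs (6, 3, 4) <= (6, 7, 5) -> finishes; pool += (1, 1, 2) = (7, 8, 7)
  P6 needs (3, 8, 7) <= (7, 8, 7) -> finishes; pool += (1, 1, 2) = (8, 9, 9)


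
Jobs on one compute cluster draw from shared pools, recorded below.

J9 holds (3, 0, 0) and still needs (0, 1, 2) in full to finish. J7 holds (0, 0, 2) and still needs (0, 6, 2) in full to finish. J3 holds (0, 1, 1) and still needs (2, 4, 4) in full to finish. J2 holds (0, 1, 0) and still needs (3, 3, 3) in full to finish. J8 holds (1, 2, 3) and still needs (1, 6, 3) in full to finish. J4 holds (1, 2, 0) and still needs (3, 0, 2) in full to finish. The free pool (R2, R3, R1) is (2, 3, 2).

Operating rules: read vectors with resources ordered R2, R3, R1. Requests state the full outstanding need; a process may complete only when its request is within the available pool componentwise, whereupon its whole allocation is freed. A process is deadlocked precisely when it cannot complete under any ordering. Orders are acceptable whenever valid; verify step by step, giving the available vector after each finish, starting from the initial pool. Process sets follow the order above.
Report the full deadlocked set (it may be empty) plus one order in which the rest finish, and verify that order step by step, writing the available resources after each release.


Deadlocked set: J7, J3, J2 and J8.
Key observation: after J9, J4 the pool peaks at (6, 5, 2), and each blocked process is short somewhere: J7 on R3; J3 on R1; J2 on R1; J8 on R3, R1.
The rest can finish in the order J9, J4. Verifying each step:
  pool = (2, 3, 2)
  J9 needs (0, 1, 2) <= (2, 3, 2) -> finishes; pool += (3, 0, 0) = (5, 3, 2)
  J4 needs (3, 0, 2) <= (5, 3, 2) -> finishes; pool += (1, 2, 0) = (6, 5, 2)
The stuck group stays short no matter what:
  blocked: J7 wants (0, 6, 2), pool (6, 5, 2) — not enough R3
  blocked: J3 wants (2, 4, 4), pool (6, 5, 2) — not enough R1
  blocked: J2 wants (3, 3, 3), pool (6, 5, 2) — not enough R1
  blocked: J8 wants (1, 6, 3), pool (6, 5, 2) — not enough R3 and R1


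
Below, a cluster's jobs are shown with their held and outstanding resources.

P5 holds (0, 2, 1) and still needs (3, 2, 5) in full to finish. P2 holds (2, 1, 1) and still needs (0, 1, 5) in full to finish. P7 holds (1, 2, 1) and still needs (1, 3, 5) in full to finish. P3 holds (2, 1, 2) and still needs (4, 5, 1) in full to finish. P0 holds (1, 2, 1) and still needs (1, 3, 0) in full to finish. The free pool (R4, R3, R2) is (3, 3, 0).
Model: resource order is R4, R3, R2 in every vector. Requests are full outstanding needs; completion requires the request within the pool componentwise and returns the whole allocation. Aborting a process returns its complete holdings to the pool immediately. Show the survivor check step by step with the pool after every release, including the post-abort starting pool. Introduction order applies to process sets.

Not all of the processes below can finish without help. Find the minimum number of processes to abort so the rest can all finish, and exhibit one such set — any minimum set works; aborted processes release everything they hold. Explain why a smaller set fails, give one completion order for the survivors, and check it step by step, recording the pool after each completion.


Minimum abort set: P5 and P2.
Key observation: no ordering could ever have run P7 before the abort of P5 and P2; with (2, 3, 2) back in the pool it fits at step 3.
Why nothing smaller works — every single abort fails: P5 alone leaves P2 blocked (short on R2); P2 alone leaves P5 blocked (short on R2); P7 alone leaves P5 blocked (short on R2); P3 alone leaves P5 blocked (short on R2); P0 alone leaves P5 blocked (short on R2).
The survivors complete as P3, P0, P7. Step-by-step check (starting from the post-abort pool):
  pool = (5, 6, 2)
  P3 needs (4, 5, 1) <= (5, 6, 2) -> finishes; pool += (2, 1, 2) = (7, 7, 4)
  P0 needs (1, 3, 0) <= (7, 7, 4) -> finishes; pool += (1, 2, 1) = (8, 9, 5)
  P7 needs (1, 3, 5) <= (8, 9, 5) -> finishes; pool += (1, 2, 1) = (9, 11, 6)


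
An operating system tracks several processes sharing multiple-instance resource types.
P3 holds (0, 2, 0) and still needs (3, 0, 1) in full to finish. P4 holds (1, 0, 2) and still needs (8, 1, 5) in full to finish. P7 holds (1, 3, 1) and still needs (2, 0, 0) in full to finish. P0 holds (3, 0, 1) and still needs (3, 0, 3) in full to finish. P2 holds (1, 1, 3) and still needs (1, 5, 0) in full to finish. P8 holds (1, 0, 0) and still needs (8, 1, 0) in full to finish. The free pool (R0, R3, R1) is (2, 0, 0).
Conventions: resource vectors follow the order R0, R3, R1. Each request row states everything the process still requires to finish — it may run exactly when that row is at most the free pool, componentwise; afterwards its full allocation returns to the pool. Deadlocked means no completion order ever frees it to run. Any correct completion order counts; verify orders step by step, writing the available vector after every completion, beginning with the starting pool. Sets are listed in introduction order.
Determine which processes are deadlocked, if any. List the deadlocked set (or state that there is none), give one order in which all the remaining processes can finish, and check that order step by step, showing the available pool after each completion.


The deadlocked set is P4 and P8.
Key observation: the wall is R0: completing P7, P3, P2, P0 brings the pool only to (7, 6, 5), and all the rest need more.
A valid finishing order for the others: P7, P3, P2, P0. Step-by-step check:
  pool = (2, 0, 0)
  P7 needs (2, 0, 0) <= (2, 0, 0) -> finishes; pool += (1, 3, 1) = (3, 3, 1)
  P3 needs (3, 0, 1) <= (3, 3, 1) -> finishes; pool += (0, 2, 0) = (3, 5, 1)
  P2 needs (1, 5, 0) <= (3, 5, 1) -> finishes; pool += (1, 1, 3) = (4, 6, 4)
  P0 needs (3, 0, 3) <= (4, 6, 4) -> finishes; pool += (3, 0, 1) = (7, 6, 5)
The blocked processes can never fit:
  blocked: P4 wants (8, 1, 5), pool (7, 6, 5) — not enough R0
  blocked: P8 wants (8, 1, 0), pool (7, 6, 5) — not enough R0
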